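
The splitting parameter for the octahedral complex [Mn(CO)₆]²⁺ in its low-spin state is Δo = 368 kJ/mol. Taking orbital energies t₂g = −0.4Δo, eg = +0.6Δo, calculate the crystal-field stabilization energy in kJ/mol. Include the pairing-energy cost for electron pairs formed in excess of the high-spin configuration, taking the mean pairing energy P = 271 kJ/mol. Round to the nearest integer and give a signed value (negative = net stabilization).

CO is neutral, so the +2 overall charge sits on Mn: oxidation state +2.
Mn²⁺: group 7, so d-count = 7 − 2 = 5.
Electron filling gives t₂g⁵ eg⁰.
Orbital CFSE = 5(-0.4) + 0(0.6) = -2.0Δo = -2.0 × 368 = -736 kJ/mol.
Pairing penalty: 2 pairs vs 0 in the high-spin reference → 2 extra × P = 542 kJ/mol.
Combining: -736 + 542 = -194 kJ/mol.

-194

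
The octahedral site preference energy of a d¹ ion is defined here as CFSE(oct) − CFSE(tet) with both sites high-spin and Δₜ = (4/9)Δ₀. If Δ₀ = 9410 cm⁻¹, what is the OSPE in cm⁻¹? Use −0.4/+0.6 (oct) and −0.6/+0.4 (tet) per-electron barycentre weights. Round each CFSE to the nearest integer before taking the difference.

-1255

In an octahedral site d¹ (HS) is t₂g¹ eg⁰, giving CFSE(oct) = -0.4Δ₀ = -3764 cm⁻¹.
Tetrahedral: e¹ t₂⁰, CFSE = 1(−0.6) + 0(+0.4) = -0.6Δₜ = -0.6 × (4/9) × 9410 = -2509 cm⁻¹.
OSPE = CFSE(oct) − CFSE(tet) = -3764 − (-2509) = -1255 cm⁻¹.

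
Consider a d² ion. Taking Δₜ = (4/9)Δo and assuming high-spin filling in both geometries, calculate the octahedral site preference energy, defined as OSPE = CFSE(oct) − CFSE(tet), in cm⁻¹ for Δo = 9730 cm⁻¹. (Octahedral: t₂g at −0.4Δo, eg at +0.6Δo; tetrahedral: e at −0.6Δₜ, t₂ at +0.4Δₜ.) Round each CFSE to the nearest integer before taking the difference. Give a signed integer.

In an octahedral site d² (HS) is t2g^2 e_g^0, giving CFSE(oct) = -0.8Δo = -7784 cm⁻¹.
Tetrahedral: e^2 t2^0, CFSE = 2(−0.6) + 0(+0.4) = -1.2Δₜ = -1.2 × (4/9) × 9730 = -5189 cm⁻¹.
OSPE = CFSE(oct) − CFSE(tet) = -7784 − (-5189) = -2595 cm⁻¹.

-2595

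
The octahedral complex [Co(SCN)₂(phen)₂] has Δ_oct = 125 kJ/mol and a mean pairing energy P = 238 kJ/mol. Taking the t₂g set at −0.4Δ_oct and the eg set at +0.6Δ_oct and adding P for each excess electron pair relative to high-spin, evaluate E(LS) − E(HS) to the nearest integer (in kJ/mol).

113

Ligand charges: 2×(-1) from SCN⁻ and 2×(+0) from phen sum to -2; with overall charge +0, Co is +2.
Co sits in group 9; removing 2 electrons leaves Co²⁺ with 9 − 2 = 7 d electrons.
In the high-spin limit (t₂g⁵ eg²) the orbital term is -0.8Δ_oct = -100 kJ/mol, with no excess pairing.
Low-spin t₂g⁶ eg¹ gives -1.8Δ_oct = -225 kJ/mol, but forming 1 extra pair costs 1P = 238 kJ/mol, so E(LS) = -225 + 238 = 13 kJ/mol.
E(LS) − E(HS) = 13 − (-100) = 113 kJ/mol.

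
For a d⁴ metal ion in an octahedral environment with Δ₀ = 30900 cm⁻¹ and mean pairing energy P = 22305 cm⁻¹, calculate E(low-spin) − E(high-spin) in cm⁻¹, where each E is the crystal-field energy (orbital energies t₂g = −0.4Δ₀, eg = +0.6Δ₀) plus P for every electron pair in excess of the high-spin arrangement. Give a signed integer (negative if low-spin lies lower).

-8595

High-spin: t₂g³ eg¹, CFSE = -0.6Δ₀ = -18540 cm⁻¹.
Low-spin: t₂g⁴ eg⁰, orbital CFSE = -1.6Δ₀ = -49440 cm⁻¹; plus 1 excess pair × P = +22305 cm⁻¹; total -27135 cm⁻¹.
Thus E(LS) − E(HS) = -8595 cm⁻¹.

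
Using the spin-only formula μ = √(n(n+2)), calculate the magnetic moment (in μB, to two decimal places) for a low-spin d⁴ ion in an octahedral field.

Configuration: t2g^4 e_g^0 → 2 unpaired electrons.
μ(spin-only) = √[2(2+2)] = √8 ≈ 2.83 μB.

2.83 μB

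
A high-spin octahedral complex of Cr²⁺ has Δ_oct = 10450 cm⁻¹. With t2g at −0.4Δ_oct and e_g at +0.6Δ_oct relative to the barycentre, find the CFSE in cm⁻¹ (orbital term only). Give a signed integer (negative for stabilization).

-6270

Group 6 minus oxidation state +2 gives a d⁴ configuration for Cr²⁺.
Electron filling gives t2g^3 e_g^1.
The orbital stabilization is -0.6Δ_oct = -0.6 × 10450 = -6270 cm⁻¹.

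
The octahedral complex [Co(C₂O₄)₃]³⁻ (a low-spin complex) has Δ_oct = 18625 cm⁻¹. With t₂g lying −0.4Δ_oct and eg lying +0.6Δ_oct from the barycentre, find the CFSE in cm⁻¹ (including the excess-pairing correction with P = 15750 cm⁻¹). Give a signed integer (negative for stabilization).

Each C₂O₄²⁻ contributes -2; 3 × (-2) = -6. With overall charge -3, Co is in the +3 oxidation state.
Co³⁺: group 9, so d-count = 9 − 3 = 6.
Configuration: t₂g⁶ eg⁰.
CFSE(orbital) = 6×(-0.4Δ_oct) + 0×(0.6Δ_oct) = -2.4Δ_oct; with Δ_oct = 18625 cm⁻¹ that is -44700 cm⁻¹.
Pairing penalty: 3 pairs vs 1 in the high-spin reference → 2 extra × P = 31500 cm⁻¹.
Net CFSE = -44700 + 31500 = -13200 cm⁻¹.

-13200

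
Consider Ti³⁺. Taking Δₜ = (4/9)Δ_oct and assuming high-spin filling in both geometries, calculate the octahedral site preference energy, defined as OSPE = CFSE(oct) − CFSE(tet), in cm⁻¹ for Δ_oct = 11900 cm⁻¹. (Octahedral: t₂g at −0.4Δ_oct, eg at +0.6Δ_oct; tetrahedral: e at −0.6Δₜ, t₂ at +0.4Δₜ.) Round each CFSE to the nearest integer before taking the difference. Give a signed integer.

Ti sits in group 4; removing 3 electrons leaves Ti³⁺ with 4 − 3 = 1 d electrons.
Octahedral high-spin t₂g¹ eg⁰: CFSE = -0.4 × 11900 = -4760 cm⁻¹.
In a tetrahedral site the filling is e¹ t₂⁰: CFSE(tet) = -0.6Δₜ = -0.6 × (4/9)(11900) = -3173 cm⁻¹.
OSPE = -4760 − (-3173) = -1587 cm⁻¹.

-1587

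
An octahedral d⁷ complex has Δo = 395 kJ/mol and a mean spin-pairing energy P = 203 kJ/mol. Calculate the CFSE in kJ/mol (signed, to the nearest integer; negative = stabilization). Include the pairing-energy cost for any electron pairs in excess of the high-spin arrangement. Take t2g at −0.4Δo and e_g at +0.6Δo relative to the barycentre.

-508

Here Δo > P (395 > 203), so the low-spin state is favoured.
That gives t2g^6 e_g^1.
Orbital CFSE = -1.8Δo = -1.8 × 395 = -711 kJ/mol.
Excess pairs vs high-spin: 3 − 2 = 1; pairing cost = +203 kJ/mol.
Net CFSE = -711 + 203 = -508 kJ/mol.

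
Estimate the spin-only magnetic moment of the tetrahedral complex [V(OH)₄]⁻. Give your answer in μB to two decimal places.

2.83 μB

Each OH⁻ contributes -1; 4 × (-1) = -4. With overall charge -1, V is in the +3 oxidation state.
V sits in group 5; removing 3 electrons leaves V³⁺ with 5 − 3 = 2 d electrons.
Tetrahedral fields are weak (Δₜ ≈ 4/9 Δₒ), so electrons fill high-spin.
Configuration: e² t₂⁰ → 2 unpaired electrons.
μ(spin-only) = √[2(2+2)] = √8 ≈ 2.83 μB.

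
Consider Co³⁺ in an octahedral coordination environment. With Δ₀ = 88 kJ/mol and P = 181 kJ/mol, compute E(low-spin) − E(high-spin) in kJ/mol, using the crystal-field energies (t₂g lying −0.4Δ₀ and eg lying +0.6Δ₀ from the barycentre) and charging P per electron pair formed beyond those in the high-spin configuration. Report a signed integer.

186

Co³⁺: group 9, so d-count = 9 − 3 = 6.
In the high-spin limit (t₂g⁴ eg²) the orbital term is -0.4Δ₀ = -35 kJ/mol, with no excess pairing.
Low-spin t₂g⁶ eg⁰ gives -2.4Δ₀ = -211 kJ/mol, but forming 2 extra pairs costs 2P = 362 kJ/mol, so E(LS) = -211 + 362 = 151 kJ/mol.
E(LS) − E(HS) = 151 − (-35) = 186 kJ/mol.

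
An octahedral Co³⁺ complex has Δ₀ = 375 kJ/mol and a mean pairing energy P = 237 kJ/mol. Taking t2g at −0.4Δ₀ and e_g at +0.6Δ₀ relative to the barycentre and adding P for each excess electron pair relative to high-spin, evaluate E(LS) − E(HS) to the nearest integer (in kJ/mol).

Group 9 minus oxidation state +3 gives a d⁶ configuration for Co³⁺.
In the high-spin limit (t2g^4 e_g^2) the orbital term is -0.4Δ₀ = -150 kJ/mol, with no excess pairing.
For low-spin the configuration is t2g^6 e_g^0: orbital energy -2.4 × 375 = -900 kJ/mol, and 2 additional pairs relative to high-spin add 474 kJ/mol, giving -426 kJ/mol.
E(LS) − E(HS) = -426 − (-150) = -276 kJ/mol.

-276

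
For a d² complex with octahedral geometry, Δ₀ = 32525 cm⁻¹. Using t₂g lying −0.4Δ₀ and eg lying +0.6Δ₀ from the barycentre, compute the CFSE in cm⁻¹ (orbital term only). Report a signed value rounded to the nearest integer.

-26020

For octahedral d² the high- and low-spin configurations coincide.
Configuration: t₂g² eg⁰.
The orbital stabilization is -0.8Δ₀ = -0.8 × 32525 = -26020 cm⁻¹.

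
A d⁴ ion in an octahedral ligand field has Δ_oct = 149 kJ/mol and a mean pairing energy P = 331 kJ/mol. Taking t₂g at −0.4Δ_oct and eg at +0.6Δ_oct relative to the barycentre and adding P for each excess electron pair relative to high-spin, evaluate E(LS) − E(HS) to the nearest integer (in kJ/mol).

182

In the high-spin limit (t₂g³ eg¹) the orbital term is -0.6Δ_oct = -89 kJ/mol, with no excess pairing.
Low-spin: t₂g⁴ eg⁰, orbital CFSE = -1.6Δ_oct = -238 kJ/mol; plus 1 excess pair × P = +331 kJ/mol; total 93 kJ/mol.
Thus E(LS) − E(HS) = 182 kJ/mol.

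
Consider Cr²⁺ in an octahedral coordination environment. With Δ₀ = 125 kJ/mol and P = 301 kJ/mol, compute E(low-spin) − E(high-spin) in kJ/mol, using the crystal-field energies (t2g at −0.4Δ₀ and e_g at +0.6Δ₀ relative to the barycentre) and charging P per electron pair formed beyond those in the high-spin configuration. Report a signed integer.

176

Cr is in group 6, so Cr²⁺ is d⁴ (6 − 2 = 4).
High-spin: t2g^3 e_g^1, CFSE = -0.6Δ₀ = -75 kJ/mol.
Low-spin: t2g^4 e_g^0, orbital CFSE = -1.6Δ₀ = -200 kJ/mol; plus 1 excess pair × P = +301 kJ/mol; total 101 kJ/mol.
E(LS) − E(HS) = 101 − (-75) = 176 kJ/mol.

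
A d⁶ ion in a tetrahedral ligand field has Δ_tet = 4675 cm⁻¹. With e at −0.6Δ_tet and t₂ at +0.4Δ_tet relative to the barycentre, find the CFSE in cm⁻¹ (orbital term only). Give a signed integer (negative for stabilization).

-2805

With tetrahedral geometry the complex is necessarily high-spin.
The d⁶ electrons fill as e³ t₂³.
The orbital stabilization is -0.6Δ_tet = -0.6 × 4675 = -2805 cm⁻¹.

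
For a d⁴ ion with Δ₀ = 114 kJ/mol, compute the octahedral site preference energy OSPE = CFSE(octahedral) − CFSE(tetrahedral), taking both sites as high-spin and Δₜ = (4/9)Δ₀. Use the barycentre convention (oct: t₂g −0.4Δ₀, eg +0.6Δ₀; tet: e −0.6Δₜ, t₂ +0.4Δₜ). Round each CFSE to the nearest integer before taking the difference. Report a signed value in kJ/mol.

In an octahedral site d⁴ (HS) is t₂g³ eg¹, giving CFSE(oct) = -0.6Δ₀ = -68 kJ/mol.
Tetrahedral: e² t₂², CFSE = 2(−0.6) + 2(+0.4) = -0.4Δₜ = -0.4 × (4/9) × 114 = -20 kJ/mol.
OSPE = -68 − (-20) = -48 kJ/mol.

-48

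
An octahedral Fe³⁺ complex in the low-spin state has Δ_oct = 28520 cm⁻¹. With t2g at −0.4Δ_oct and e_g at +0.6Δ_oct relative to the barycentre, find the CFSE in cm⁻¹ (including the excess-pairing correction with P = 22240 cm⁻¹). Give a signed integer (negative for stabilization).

Fe sits in group 8; removing 3 electrons leaves Fe³⁺ with 8 − 3 = 5 d electrons.
Configuration: t2g^5 e_g^0.
The orbital stabilization is -2.0Δ_oct = -2.0 × 28520 = -57040 cm⁻¹.
Relative to high-spin t2g^3 e_g^2 (0 paired), the low-spin configuration has 2 additional pairs, contributing +2 × 22240 = +44480 cm⁻¹.
Overall CFSE = -57040 + 44480 = -12560 cm⁻¹.

-12560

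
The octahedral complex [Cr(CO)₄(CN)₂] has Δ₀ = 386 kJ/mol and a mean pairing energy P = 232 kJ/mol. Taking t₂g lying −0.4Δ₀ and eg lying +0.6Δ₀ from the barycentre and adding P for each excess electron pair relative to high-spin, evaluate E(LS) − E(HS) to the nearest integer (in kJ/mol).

-154

Ligand charges: 4×(+0) from CO and 2×(-1) from CN⁻ sum to -2; with overall charge +0, Cr is +2.
Cr sits in group 6; removing 2 electrons leaves Cr²⁺ with 6 − 2 = 4 d electrons.
In the high-spin limit (t₂g³ eg¹) the orbital term is -0.6Δ₀ = -232 kJ/mol, with no excess pairing.
For low-spin the configuration is t₂g⁴ eg⁰: orbital energy -1.6 × 386 = -618 kJ/mol, and 1 additional pair relative to high-spin adds 232 kJ/mol, giving -386 kJ/mol.
The difference is -386 − (-232) = -154 kJ/mol, so low-spin lies lower.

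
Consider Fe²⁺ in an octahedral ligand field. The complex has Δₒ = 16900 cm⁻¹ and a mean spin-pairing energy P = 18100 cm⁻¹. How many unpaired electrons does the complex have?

4

Group 8 minus oxidation state +2 gives a d⁶ configuration for Fe²⁺.
Since Δₒ = 16900 cm⁻¹ < P = 18100 cm⁻¹, the complex adopts the high-spin configuration.
Configuration: t₂g⁴ eg².
Unpaired electrons: 4.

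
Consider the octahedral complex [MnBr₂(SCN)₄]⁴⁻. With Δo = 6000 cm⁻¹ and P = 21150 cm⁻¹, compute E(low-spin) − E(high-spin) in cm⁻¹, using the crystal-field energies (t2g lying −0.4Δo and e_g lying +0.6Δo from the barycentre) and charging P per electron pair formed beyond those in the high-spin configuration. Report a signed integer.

Ligand charges: 2×(-1) from Br⁻ and 4×(-1) from SCN⁻ sum to -6; with overall charge -4, Mn is +2.
Mn²⁺: group 7, so d-count = 7 − 2 = 5.
High-spin d⁵ fills as t2g^3 e_g^2 with CFSE 3(−0.4) + 2(+0.6) = 0.0Δo = 0 cm⁻¹.
Low-spin t2g^5 e_g^0 gives -2.0Δo = -12000 cm⁻¹, but forming 2 extra pairs costs 2P = 42300 cm⁻¹, so E(LS) = -12000 + 42300 = 30300 cm⁻¹.
E(LS) − E(HS) = 30300 − (0) = 30300 cm⁻¹.

30300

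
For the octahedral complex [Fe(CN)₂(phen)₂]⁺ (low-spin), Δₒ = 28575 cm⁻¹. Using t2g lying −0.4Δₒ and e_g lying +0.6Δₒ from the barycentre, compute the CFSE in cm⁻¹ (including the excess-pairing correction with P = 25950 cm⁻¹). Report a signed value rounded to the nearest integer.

Ligand charges: 2×(-1) from CN⁻ and 2×(+0) from phen sum to -2; with overall charge +1, Fe is +3.
Fe sits in group 8; removing 3 electrons leaves Fe³⁺ with 8 − 3 = 5 d electrons.
Electron filling gives t2g^5 e_g^0.
The orbital stabilization is -2.0Δₒ = -2.0 × 28575 = -57150 cm⁻¹.
Relative to high-spin t2g^3 e_g^2 (0 paired), the low-spin configuration has 2 additional pairs, contributing +2 × 25950 = +51900 cm⁻¹.
Overall CFSE = -57150 + 51900 = -5250 cm⁻¹.

-5250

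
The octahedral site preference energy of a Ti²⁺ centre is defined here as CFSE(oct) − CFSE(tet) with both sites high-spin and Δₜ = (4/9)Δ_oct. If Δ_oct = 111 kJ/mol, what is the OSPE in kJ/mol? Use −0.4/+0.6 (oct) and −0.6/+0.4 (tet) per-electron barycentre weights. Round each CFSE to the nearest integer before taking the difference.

-30

Ti²⁺: group 4, so d-count = 4 − 2 = 2.
Octahedral high-spin t₂g² eg⁰: CFSE = -0.8 × 111 = -89 kJ/mol.
Tetrahedral e² t₂⁰ gives -1.2Δₜ = -1.2 × (4/9) × 111 = -59 kJ/mol.
Subtracting, OSPE = -89 − (-59) = -30 kJ/mol.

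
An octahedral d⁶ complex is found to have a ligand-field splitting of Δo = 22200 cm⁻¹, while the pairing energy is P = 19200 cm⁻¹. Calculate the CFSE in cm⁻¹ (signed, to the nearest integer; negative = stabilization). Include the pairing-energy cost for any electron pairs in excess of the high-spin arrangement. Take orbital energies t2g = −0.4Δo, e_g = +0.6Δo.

-14880

Δo > P, so pairing is preferred: the ground state is low-spin.
Filling d⁶ accordingly: t2g^6 e_g^0.
Orbital CFSE = -2.4Δo = -2.4 × 22200 = -53280 cm⁻¹.
Excess pairs vs high-spin: 3 − 1 = 2; pairing cost = +38400 cm⁻¹.
Net CFSE = -53280 + 38400 = -14880 cm⁻¹.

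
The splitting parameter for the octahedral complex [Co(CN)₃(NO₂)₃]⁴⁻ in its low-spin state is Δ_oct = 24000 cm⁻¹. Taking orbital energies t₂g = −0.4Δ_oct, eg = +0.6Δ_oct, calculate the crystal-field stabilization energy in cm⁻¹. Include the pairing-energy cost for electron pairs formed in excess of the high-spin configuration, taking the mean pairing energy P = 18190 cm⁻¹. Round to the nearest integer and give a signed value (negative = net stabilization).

-25010

Ligand charges: 3×(-1) from CN⁻ and 3×(-1) from NO₂⁻ sum to -6; with overall charge -4, Co is +2.
Co is in group 9, so Co²⁺ is d⁷ (9 − 2 = 7).
The d⁷ electrons fill as t₂g⁶ eg¹.
The orbital stabilization is -1.8Δ_oct = -1.8 × 24000 = -43200 cm⁻¹.
Relative to high-spin t₂g⁵ eg² (2 paired), the low-spin configuration has 1 additional pair, contributing +1 × 18190 = +18190 cm⁻¹.
Combining: -43200 + 18190 = -25010 cm⁻¹.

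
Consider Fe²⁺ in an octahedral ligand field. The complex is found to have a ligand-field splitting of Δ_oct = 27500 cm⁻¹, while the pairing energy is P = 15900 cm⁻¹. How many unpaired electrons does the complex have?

Fe²⁺: group 8, so d-count = 8 − 2 = 6.
Since Δ_oct = 27500 cm⁻¹ > P = 15900 cm⁻¹, the complex adopts the low-spin configuration.
Configuration: t₂g⁶ eg⁰.
Unpaired electrons: 0.

0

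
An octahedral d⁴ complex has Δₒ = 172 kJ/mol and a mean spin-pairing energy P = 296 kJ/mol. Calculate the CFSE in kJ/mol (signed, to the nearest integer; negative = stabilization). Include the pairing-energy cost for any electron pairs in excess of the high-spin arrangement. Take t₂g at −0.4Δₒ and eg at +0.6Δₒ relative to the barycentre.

Since Δₒ = 172 kJ/mol < P = 296 kJ/mol, the complex adopts the high-spin configuration.
That gives t₂g³ eg¹.
Orbital CFSE = -0.6Δₒ = -0.6 × 172 = -103 kJ/mol.
High-spin has no excess pairs, so no pairing correction applies.

-103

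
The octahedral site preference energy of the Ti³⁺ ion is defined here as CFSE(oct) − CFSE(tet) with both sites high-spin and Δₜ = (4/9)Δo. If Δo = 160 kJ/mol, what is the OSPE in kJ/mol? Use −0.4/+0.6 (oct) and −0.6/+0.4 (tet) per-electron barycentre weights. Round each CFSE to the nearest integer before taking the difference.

Ti is in group 4, so Ti³⁺ is d¹ (4 − 3 = 1).
In an octahedral site d¹ (HS) is t₂g¹ eg⁰, giving CFSE(oct) = -0.4Δo = -64 kJ/mol.
Tetrahedral e¹ t₂⁰ gives -0.6Δₜ = -0.6 × (4/9) × 160 = -43 kJ/mol.
OSPE = -64 − (-43) = -21 kJ/mol.

-21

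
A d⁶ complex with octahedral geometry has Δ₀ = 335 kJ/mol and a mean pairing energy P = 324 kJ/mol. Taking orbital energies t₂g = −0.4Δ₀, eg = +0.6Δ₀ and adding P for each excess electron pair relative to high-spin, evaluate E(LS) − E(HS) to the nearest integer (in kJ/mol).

In the high-spin limit (t₂g⁴ eg²) the orbital term is -0.4Δ₀ = -134 kJ/mol, with no excess pairing.
Low-spin t₂g⁶ eg⁰ gives -2.4Δ₀ = -804 kJ/mol, but forming 2 extra pairs costs 2P = 648 kJ/mol, so E(LS) = -804 + 648 = -156 kJ/mol.
The difference is -156 − (-134) = -22 kJ/mol, so low-spin lies lower.

-22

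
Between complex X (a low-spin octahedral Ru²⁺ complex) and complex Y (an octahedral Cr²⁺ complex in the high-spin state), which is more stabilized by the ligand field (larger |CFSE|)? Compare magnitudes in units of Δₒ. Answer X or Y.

X

X: Ru is in group 8, so Ru²⁺ is d⁶ (8 − 2 = 6); t2g^6 e_g^0, CFSE = -2.4Δₒ.
Y: Cr²⁺: group 6, so d-count = 6 − 2 = 4; t₂g³ eg¹, CFSE = -0.6Δₒ.
So X has the larger |CFSE|.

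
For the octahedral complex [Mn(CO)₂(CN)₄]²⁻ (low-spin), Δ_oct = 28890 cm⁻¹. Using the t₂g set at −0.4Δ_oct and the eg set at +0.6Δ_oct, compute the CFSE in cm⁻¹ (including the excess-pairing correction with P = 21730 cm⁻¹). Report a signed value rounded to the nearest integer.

Ligand charges: 2×(+0) from CO and 4×(-1) from CN⁻ sum to -4; with overall charge -2, Mn is +2.
Mn sits in group 7; removing 2 electrons leaves Mn²⁺ with 7 − 2 = 5 d electrons.
Configuration: t₂g⁵ eg⁰.
The orbital stabilization is -2.0Δ_oct = -2.0 × 28890 = -57780 cm⁻¹.
Relative to high-spin t₂g³ eg² (0 paired), the low-spin configuration has 2 additional pairs, contributing +2 × 21730 = +43460 cm⁻¹.
Overall CFSE = -57780 + 43460 = -14320 cm⁻¹.

-14320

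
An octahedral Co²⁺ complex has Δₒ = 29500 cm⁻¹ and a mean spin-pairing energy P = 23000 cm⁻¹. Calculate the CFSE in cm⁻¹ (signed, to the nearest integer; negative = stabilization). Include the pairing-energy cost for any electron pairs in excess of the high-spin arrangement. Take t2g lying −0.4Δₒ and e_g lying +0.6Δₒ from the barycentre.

Co sits in group 9; removing 2 electrons leaves Co²⁺ with 9 − 2 = 7 d electrons.
With Δₒ > P the complex is low-spin.
That gives t2g^6 e_g^1.
Orbital CFSE = -1.8Δₒ = -1.8 × 29500 = -53100 cm⁻¹.
Excess pairs vs high-spin: 3 − 2 = 1; pairing cost = +23000 cm⁻¹.
Net CFSE = -53100 + 23000 = -30100 cm⁻¹.

-30100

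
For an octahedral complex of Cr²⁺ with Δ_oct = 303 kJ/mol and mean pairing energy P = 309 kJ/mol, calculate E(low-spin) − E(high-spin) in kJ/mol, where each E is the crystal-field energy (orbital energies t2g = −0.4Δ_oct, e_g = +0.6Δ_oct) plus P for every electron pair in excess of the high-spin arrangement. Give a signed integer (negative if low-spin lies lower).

Cr²⁺: group 6, so d-count = 6 − 2 = 4.
High-spin d⁴ fills as t2g^3 e_g^1 with CFSE 3(−0.4) + 1(+0.6) = -0.6Δ_oct = -182 kJ/mol.
For low-spin the configuration is t2g^4 e_g^0: orbital energy -1.6 × 303 = -485 kJ/mol, and 1 additional pair relative to high-spin adds 309 kJ/mol, giving -176 kJ/mol.
Thus E(LS) − E(HS) = 6 kJ/mol.

6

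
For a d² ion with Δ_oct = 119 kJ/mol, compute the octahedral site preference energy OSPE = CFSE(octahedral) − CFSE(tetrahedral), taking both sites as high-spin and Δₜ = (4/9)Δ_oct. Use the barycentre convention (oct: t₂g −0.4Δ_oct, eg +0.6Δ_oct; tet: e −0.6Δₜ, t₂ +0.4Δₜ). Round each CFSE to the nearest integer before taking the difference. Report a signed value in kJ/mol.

-32

Octahedral (high-spin): t₂g² eg⁰, CFSE = 2(−0.4) + 0(+0.6) = -0.8Δ_oct = -0.8 × 119 = -95 kJ/mol.
Tetrahedral e² t₂⁰ gives -1.2Δₜ = -1.2 × (4/9) × 119 = -63 kJ/mol.
OSPE = -95 − (-63) = -32 kJ/mol.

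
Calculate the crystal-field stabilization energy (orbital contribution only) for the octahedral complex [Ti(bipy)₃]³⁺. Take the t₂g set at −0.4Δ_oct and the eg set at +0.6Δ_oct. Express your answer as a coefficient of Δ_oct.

bipy is neutral, so the +3 overall charge sits on Ti: oxidation state +3.
Ti sits in group 4; removing 3 electrons leaves Ti³⁺ with 4 − 3 = 1 d electrons.
Configuration: t₂g¹ eg⁰.
CFSE = 1(-0.4Δ_oct) + 0(0.6Δ_oct) = -0.4Δ_oct + 0.0Δ_oct = -0.4Δ_oct.

-0.4 Δ_oct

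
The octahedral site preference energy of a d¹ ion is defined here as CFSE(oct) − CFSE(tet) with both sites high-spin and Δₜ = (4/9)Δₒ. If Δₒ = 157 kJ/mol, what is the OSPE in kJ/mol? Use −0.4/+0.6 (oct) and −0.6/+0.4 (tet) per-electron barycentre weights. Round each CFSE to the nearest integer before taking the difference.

-21

Octahedral (high-spin): t₂g¹ eg⁰, CFSE = 1(−0.4) + 0(+0.6) = -0.4Δₒ = -0.4 × 157 = -63 kJ/mol.
Tetrahedral: e¹ t₂⁰, CFSE = 1(−0.6) + 0(+0.4) = -0.6Δₜ = -0.6 × (4/9) × 157 = -42 kJ/mol.
OSPE = CFSE(oct) − CFSE(tet) = -63 − (-42) = -21 kJ/mol.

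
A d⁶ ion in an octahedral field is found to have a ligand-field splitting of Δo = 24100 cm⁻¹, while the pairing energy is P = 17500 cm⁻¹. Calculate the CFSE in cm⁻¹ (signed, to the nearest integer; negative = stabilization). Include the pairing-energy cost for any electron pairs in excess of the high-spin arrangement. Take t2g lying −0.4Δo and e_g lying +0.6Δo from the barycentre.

With Δo > P the complex is low-spin.
Configuration: t2g^6 e_g^0.
Orbital CFSE = -2.4Δo = -2.4 × 24100 = -57840 cm⁻¹.
Excess pairs vs high-spin: 3 − 1 = 2; pairing cost = +35000 cm⁻¹.
Net CFSE = -57840 + 35000 = -22840 cm⁻¹.

-22840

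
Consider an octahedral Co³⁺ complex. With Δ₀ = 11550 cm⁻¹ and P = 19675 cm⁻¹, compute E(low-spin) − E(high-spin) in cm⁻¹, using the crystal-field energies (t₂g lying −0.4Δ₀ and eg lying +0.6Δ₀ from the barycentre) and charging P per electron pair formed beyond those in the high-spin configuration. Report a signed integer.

16250

Co is in group 9, so Co³⁺ is d⁶ (9 − 3 = 6).
High-spin d⁶ fills as t₂g⁴ eg² with CFSE 4(−0.4) + 2(+0.6) = -0.4Δ₀ = -4620 cm⁻¹.
For low-spin the configuration is t₂g⁶ eg⁰: orbital energy -2.4 × 11550 = -27720 cm⁻¹, and 2 additional pairs relative to high-spin add 39350 cm⁻¹, giving 11630 cm⁻¹.
Thus E(LS) − E(HS) = 16250 cm⁻¹.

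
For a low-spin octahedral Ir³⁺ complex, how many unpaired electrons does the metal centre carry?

Group 9 minus oxidation state +3 gives a d⁶ configuration for Ir³⁺.
Configuration: t2g^6 e_g^0, giving 0 unpaired electrons.

0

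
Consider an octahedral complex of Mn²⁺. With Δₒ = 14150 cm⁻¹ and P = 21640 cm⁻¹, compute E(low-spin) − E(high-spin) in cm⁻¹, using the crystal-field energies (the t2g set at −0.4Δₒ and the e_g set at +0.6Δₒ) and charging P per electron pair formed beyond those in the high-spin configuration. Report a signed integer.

Mn²⁺: group 7, so d-count = 7 − 2 = 5.
High-spin d⁵ fills as t2g^3 e_g^2 with CFSE 3(−0.4) + 2(+0.6) = 0.0Δₒ = 0 cm⁻¹.
For low-spin the configuration is t2g^5 e_g^0: orbital energy -2.0 × 14150 = -28300 cm⁻¹, and 2 additional pairs relative to high-spin add 43280 cm⁻¹, giving 14980 cm⁻¹.
E(LS) − E(HS) = 14980 − (0) = 14980 cm⁻¹.

14980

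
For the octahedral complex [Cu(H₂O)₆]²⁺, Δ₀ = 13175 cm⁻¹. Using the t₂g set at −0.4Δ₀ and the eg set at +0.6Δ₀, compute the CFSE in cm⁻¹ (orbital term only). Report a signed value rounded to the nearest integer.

-7905

H₂O is neutral, so the +2 overall charge sits on Cu: oxidation state +2.
Cu sits in group 11; removing 2 electrons leaves Cu²⁺ with 11 − 2 = 9 d electrons.
Electron filling gives t₂g⁶ eg³.
Orbital CFSE = 6(-0.4) + 3(0.6) = -0.6Δ₀ = -0.6 × 13175 = -7905 cm⁻¹.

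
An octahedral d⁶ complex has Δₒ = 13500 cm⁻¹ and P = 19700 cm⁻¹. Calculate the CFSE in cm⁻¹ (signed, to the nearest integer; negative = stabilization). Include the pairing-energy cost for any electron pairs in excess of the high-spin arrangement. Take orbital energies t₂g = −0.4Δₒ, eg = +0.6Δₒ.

Δₒ < P, so pairing is avoided: the ground state is high-spin.
Filling d⁶ accordingly: t₂g⁴ eg².
Orbital CFSE = -0.4Δₒ = -0.4 × 13500 = -5400 cm⁻¹.
High-spin has no excess pairs, so no pairing correction applies.

-5400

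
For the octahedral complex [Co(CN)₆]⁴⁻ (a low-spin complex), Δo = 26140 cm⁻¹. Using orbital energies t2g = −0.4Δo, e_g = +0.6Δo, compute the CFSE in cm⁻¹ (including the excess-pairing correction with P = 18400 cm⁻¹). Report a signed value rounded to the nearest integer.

Each CN⁻ contributes -1; 6 × (-1) = -6. With overall charge -4, Co is in the +2 oxidation state.
Co²⁺: group 9, so d-count = 9 − 2 = 7.
The d⁷ electrons fill as t2g^6 e_g^1.
The orbital stabilization is -1.8Δo = -1.8 × 26140 = -47052 cm⁻¹.
High-spin d⁷ would be t2g^5 e_g^2 with 2 pairs; low-spin has 3, so 1 excess pair costs +1P = +18400 cm⁻¹.
Net CFSE = -47052 + 18400 = -28652 cm⁻¹.

-28652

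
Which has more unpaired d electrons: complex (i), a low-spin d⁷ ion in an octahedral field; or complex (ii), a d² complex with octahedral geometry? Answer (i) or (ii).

(i): t2g^6 e_g^1 → 1 unpaired.
(ii): t2g^2 e_g^0 → 2 unpaired.
So (ii) has more unpaired electrons.

(ii)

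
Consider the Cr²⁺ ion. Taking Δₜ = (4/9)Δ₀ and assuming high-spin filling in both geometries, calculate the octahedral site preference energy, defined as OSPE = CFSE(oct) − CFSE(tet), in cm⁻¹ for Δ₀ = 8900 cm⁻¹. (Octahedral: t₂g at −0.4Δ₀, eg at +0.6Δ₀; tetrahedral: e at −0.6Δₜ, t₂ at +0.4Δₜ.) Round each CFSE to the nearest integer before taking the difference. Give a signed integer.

-3758

Cr²⁺: group 6, so d-count = 6 − 2 = 4.
Octahedral (high-spin): t2g^3 e_g^1, CFSE = 3(−0.4) + 1(+0.6) = -0.6Δ₀ = -0.6 × 8900 = -5340 cm⁻¹.
Tetrahedral e^2 t2^2 gives -0.4Δₜ = -0.4 × (4/9) × 8900 = -1582 cm⁻¹.
Subtracting, OSPE = -5340 − (-1582) = -3758 cm⁻¹.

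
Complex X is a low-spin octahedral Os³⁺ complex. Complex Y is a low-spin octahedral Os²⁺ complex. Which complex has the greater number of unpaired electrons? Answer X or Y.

X: Os sits in group 8; removing 3 electrons leaves Os³⁺ with 8 − 3 = 5 d electrons; t₂g⁵ eg⁰ → 1 unpaired.
Y: Os is in group 8, so Os²⁺ is d⁶ (8 − 2 = 6); t₂g⁶ eg⁰ → 0 unpaired.
So X has more unpaired electrons.

X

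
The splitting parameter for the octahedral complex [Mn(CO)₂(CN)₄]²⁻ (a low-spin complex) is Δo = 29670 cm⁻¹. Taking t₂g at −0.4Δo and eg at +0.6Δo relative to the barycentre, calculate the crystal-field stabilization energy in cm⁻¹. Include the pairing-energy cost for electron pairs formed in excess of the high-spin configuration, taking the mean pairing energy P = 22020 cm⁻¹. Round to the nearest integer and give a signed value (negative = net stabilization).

Ligand charges: 2×(+0) from CO and 4×(-1) from CN⁻ sum to -4; with overall charge -2, Mn is +2.
Mn²⁺: group 7, so d-count = 7 − 2 = 5.
Configuration: t₂g⁵ eg⁰.
The orbital stabilization is -2.0Δo = -2.0 × 29670 = -59340 cm⁻¹.
Pairing penalty: 2 pairs vs 0 in the high-spin reference → 2 extra × P = 44040 cm⁻¹.
Net CFSE = -59340 + 44040 = -15300 cm⁻¹.

-15300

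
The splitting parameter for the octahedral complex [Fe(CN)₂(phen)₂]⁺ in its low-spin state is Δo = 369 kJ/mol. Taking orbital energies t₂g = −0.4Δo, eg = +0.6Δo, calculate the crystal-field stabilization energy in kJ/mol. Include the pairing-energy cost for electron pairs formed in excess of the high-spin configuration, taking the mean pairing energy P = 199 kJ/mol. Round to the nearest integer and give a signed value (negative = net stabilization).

-340

Ligand charges: 2×(-1) from CN⁻ and 2×(+0) from phen sum to -2; with overall charge +1, Fe is +3.
Fe sits in group 8; removing 3 electrons leaves Fe³⁺ with 8 − 3 = 5 d electrons.
Electron filling gives t₂g⁵ eg⁰.
The orbital stabilization is -2.0Δo = -2.0 × 369 = -738 kJ/mol.
Relative to high-spin t₂g³ eg² (0 paired), the low-spin configuration has 2 additional pairs, contributing +2 × 199 = +398 kJ/mol.
Combining: -738 + 398 = -340 kJ/mol.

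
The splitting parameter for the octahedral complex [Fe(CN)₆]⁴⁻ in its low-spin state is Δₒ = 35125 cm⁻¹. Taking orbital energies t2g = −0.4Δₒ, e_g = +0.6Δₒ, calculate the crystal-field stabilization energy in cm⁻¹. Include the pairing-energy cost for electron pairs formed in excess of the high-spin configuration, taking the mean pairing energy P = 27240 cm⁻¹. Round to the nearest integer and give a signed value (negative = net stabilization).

-29820

Each CN⁻ contributes -1; 6 × (-1) = -6. With overall charge -4, Fe is in the +2 oxidation state.
Fe²⁺: group 8, so d-count = 8 − 2 = 6.
Configuration: t2g^6 e_g^0.
Orbital CFSE = 6(-0.4) + 0(0.6) = -2.4Δₒ = -2.4 × 35125 = -84300 cm⁻¹.
Pairing penalty: 3 pairs vs 1 in the high-spin reference → 2 extra × P = 54480 cm⁻¹.
Combining: -84300 + 54480 = -29820 cm⁻¹.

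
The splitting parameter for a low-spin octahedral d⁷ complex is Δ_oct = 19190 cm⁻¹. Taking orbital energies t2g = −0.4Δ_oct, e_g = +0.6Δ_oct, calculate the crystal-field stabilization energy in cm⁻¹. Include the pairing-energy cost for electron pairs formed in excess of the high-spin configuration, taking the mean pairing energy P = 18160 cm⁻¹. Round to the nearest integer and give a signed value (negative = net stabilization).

-16382

Configuration: t2g^6 e_g^1.
Orbital CFSE = 6(-0.4) + 1(0.6) = -1.8Δ_oct = -1.8 × 19190 = -34542 cm⁻¹.
High-spin d⁷ would be t2g^5 e_g^2 with 2 pairs; low-spin has 3, so 1 excess pair costs +1P = +18160 cm⁻¹.
Overall CFSE = -34542 + 18160 = -16382 cm⁻¹.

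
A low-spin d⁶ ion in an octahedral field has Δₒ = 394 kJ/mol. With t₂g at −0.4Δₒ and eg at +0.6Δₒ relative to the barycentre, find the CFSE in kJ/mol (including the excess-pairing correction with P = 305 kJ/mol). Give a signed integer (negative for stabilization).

-336

Electron filling gives t₂g⁶ eg⁰.
CFSE(orbital) = 6×(-0.4Δₒ) + 0×(0.6Δₒ) = -2.4Δₒ; with Δₒ = 394 kJ/mol that is -946 kJ/mol.
Relative to high-spin t₂g⁴ eg² (1 paired), the low-spin configuration has 2 additional pairs, contributing +2 × 305 = +610 kJ/mol.
Overall CFSE = -946 + 610 = -336 kJ/mol.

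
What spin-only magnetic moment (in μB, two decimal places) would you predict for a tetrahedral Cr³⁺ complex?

Cr sits in group 6; removing 3 electrons leaves Cr³⁺ with 6 − 3 = 3 d electrons.
Tetrahedral fields are weak (Δₜ ≈ 4/9 Δₒ), so electrons fill high-spin.
Configuration: e^2 t2^1 → 3 unpaired electrons.
μ(spin-only) = √[3(3+2)] = √15 ≈ 3.87 μB.

3.87 μB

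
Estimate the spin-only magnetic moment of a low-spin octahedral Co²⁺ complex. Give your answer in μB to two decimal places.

1.73 μB

Co²⁺: group 9, so d-count = 9 − 2 = 7.
Configuration: t₂g⁶ eg¹ → 1 unpaired electron.
μ(spin-only) = √[1(1+2)] = √3 ≈ 1.73 μB.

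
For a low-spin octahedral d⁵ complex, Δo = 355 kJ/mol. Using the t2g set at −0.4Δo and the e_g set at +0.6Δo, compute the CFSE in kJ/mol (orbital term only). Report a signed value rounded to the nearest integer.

-710

Electron filling gives t2g^5 e_g^0.
Orbital CFSE = 5(-0.4) + 0(0.6) = -2.0Δo = -2.0 × 355 = -710 kJ/mol.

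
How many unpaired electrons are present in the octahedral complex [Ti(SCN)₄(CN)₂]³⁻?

1

Ligand charges: 4×(-1) from SCN⁻ and 2×(-1) from CN⁻ sum to -6; with overall charge -3, Ti is +3.
Group 4 minus oxidation state +3 gives a d¹ configuration for Ti³⁺.
Configuration: t2g^1 e_g^0, giving 1 unpaired electron.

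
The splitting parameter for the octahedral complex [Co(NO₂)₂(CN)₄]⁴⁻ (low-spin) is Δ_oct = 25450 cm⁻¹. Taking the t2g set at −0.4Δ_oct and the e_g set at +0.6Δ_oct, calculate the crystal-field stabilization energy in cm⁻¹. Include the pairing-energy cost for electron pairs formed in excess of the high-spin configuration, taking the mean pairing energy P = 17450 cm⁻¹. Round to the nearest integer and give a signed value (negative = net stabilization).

-28360

Ligand charges: 2×(-1) from NO₂⁻ and 4×(-1) from CN⁻ sum to -6; with overall charge -4, Co is +2.
Group 9 minus oxidation state +2 gives a d⁷ configuration for Co²⁺.
Electron filling gives t2g^6 e_g^1.
The orbital stabilization is -1.8Δ_oct = -1.8 × 25450 = -45810 cm⁻¹.
Pairing penalty: 3 pairs vs 2 in the high-spin reference → 1 extra × P = 17450 cm⁻¹.
Net CFSE = -45810 + 17450 = -28360 cm⁻¹.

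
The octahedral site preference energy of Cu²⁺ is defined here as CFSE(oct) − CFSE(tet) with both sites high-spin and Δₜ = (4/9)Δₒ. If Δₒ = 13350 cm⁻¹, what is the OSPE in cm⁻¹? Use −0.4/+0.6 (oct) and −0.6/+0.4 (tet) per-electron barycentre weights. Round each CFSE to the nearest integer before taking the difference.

Group 11 minus oxidation state +2 gives a d⁹ configuration for Cu²⁺.
In an octahedral site d⁹ (HS) is t₂g⁶ eg³, giving CFSE(oct) = -0.6Δₒ = -8010 cm⁻¹.
In a tetrahedral site the filling is e⁴ t₂⁵: CFSE(tet) = -0.4Δₜ = -0.4 × (4/9)(13350) = -2373 cm⁻¹.
OSPE = -8010 − (-2373) = -5637 cm⁻¹.

-5637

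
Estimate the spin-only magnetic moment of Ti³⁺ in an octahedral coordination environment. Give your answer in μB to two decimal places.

Ti is in group 4, so Ti³⁺ is d¹ (4 − 3 = 1).
Configuration: t₂g¹ eg⁰ → 1 unpaired electron.
μ(spin-only) = √[1(1+2)] = √3 ≈ 1.73 μB.

1.73 μB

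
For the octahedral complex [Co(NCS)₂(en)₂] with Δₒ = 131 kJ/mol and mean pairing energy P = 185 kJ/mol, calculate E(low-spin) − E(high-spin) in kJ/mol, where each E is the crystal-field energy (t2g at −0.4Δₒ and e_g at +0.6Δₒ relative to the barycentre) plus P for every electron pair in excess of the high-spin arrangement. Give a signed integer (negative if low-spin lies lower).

Ligand charges: 2×(-1) from NCS⁻ and 2×(+0) from en sum to -2; with overall charge +0, Co is +2.
Co²⁺: group 9, so d-count = 9 − 2 = 7.
In the high-spin limit (t2g^5 e_g^2) the orbital term is -0.8Δₒ = -105 kJ/mol, with no excess pairing.
Low-spin: t2g^6 e_g^1, orbital CFSE = -1.8Δₒ = -236 kJ/mol; plus 1 excess pair × P = +185 kJ/mol; total -51 kJ/mol.
The difference is -51 − (-105) = 54 kJ/mol, so high-spin lies lower.

54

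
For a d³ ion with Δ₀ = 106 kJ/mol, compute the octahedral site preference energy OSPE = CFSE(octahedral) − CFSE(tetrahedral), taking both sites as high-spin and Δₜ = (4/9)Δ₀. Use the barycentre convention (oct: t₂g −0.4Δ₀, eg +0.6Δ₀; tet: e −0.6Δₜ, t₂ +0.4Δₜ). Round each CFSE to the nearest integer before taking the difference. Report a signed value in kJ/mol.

In an octahedral site d³ (HS) is t2g^3 e_g^0, giving CFSE(oct) = -1.2Δ₀ = -127 kJ/mol.
In a tetrahedral site the filling is e^2 t2^1: CFSE(tet) = -0.8Δₜ = -0.8 × (4/9)(106) = -38 kJ/mol.
OSPE = -127 − (-38) = -89 kJ/mol.

-89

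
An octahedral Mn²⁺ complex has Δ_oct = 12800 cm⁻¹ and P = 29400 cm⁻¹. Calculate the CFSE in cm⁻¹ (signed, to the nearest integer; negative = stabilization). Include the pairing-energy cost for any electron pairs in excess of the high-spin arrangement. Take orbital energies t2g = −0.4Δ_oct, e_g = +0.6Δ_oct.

0

Mn sits in group 7; removing 2 electrons leaves Mn²⁺ with 7 − 2 = 5 d electrons.
With Δ_oct < P the complex is high-spin.
That gives t2g^3 e_g^2.
Orbital CFSE = 0.0Δ_oct = 0.0 × 12800 = 0 cm⁻¹.
High-spin has no excess pairs, so no pairing correction applies.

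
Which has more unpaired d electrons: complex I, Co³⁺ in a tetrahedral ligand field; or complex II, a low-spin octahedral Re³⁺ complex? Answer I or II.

I: Co³⁺: group 9, so d-count = 9 − 3 = 6; With tetrahedral geometry the complex is necessarily high-spin; e^3 t2^3 → 4 unpaired.
II: Re³⁺: group 7, so d-count = 7 − 3 = 4; t₂g⁴ eg⁰ → 2 unpaired.
So I has more unpaired electrons.

I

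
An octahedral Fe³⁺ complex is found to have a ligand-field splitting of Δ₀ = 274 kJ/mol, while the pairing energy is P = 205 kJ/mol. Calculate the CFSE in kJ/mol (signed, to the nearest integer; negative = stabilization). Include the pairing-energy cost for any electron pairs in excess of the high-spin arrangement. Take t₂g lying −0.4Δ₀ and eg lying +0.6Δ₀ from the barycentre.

Fe³⁺: group 8, so d-count = 8 − 3 = 5.
Δ₀ > P, so pairing is preferred: the ground state is low-spin.
That gives t₂g⁵ eg⁰.
Orbital CFSE = -2.0Δ₀ = -2.0 × 274 = -548 kJ/mol.
Excess pairs vs high-spin: 2 − 0 = 2; pairing cost = +410 kJ/mol.
Net CFSE = -548 + 410 = -138 kJ/mol.

-138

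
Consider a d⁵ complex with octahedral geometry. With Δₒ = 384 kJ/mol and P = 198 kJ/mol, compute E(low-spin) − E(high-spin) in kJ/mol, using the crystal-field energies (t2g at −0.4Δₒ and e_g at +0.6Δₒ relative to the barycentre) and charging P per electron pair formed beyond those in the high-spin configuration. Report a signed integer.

In the high-spin limit (t2g^3 e_g^2) the orbital term is 0.0Δₒ = 0 kJ/mol, with no excess pairing.
Low-spin t2g^5 e_g^0 gives -2.0Δₒ = -768 kJ/mol, but forming 2 extra pairs costs 2P = 396 kJ/mol, so E(LS) = -768 + 396 = -372 kJ/mol.
The difference is -372 − (0) = -372 kJ/mol, so low-spin lies lower.

-372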